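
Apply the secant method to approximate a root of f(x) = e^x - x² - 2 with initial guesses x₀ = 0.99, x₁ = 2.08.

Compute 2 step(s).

f(x) = e^x - x² - 2
x₀ = 0.99, x₁ = 2.08

Secant formula: x_{n+1} = x_n - f(x_n)(x_n - x_{n-1})/(f(x_n) - f(x_{n-1}))

Iteration 1:
  f(0.990000) = -0.288866
  f(2.080000) = 1.678069
  x_2 = 2.080000 - 1.678069×(2.080000 - 0.990000)/(1.678069 - (-0.288866))
       = 1.150078
Iteration 2:
  f(2.080000) = 1.678069
  f(1.150078) = -0.164240
  x_3 = 1.150078 - (-0.164240)×(1.150078 - 2.080000)/(-0.164240 - 1.678069)
       = 1.232980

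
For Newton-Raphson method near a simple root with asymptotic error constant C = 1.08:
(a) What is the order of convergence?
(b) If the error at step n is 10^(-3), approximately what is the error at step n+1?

(a) Newton-Raphson has quadratic (order 2) convergence near simple roots.
    This means |e_{n+1}| ≈ C|e_n|².

(b) With |e_n| = 10^(-3) and C = 1.08:
    |e_{n+1}| ≈ 1.08 × (10^(-3))² = 1.08 × 10^(-6)

(a) 2 (quadratic); (b) |e_{n+1}| ≈ 1.080e-06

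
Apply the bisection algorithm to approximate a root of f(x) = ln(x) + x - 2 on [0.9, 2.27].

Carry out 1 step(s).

f(x) = ln(x) + x - 2
Initial interval: [0.9, 2.27]

Iteration 1:
  c_1 = (0.900000 + 2.270000)/2 = 1.585000
  f(c_1) = f(1.585000) = 0.045584
  f(a) × f(c) < 0, new interval: [0.900000, 1.585000]

After 1 iteration(s), the approximation is c_1 = 1.585000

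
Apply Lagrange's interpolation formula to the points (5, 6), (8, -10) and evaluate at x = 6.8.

Lagrange interpolation formula:
P(x) = Σ yᵢ × Lᵢ(x)
where Lᵢ(x) = Π_{j≠i} (x - xⱼ)/(xᵢ - xⱼ)

L_0(6.8) = (6.8 - 8)/(5 - 8) = 0.400000
L_1(6.8) = (6.8 - 5)/(8 - 5) = 0.600000

P(6.8) = 6×L_0(6.8) + (-10)×L_1(6.8)
P(6.8) = -3.600000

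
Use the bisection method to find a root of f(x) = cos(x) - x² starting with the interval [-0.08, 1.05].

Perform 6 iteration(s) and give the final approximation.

f(x) = cos(x) - x²
Initial interval: [-0.08, 1.05]

Iteration 1:
  c_1 = (-0.080000 + 1.050000)/2 = 0.485000
  f(c_1) = f(0.485000) = 0.649450
  f(a) × f(c) ≥ 0, new interval: [0.485000, 1.050000]
Iteration 2:
  c_2 = (0.485000 + 1.050000)/2 = 0.767500
  f(c_2) = f(0.767500) = 0.130593
  f(a) × f(c) ≥ 0, new interval: [0.767500, 1.050000]
Iteration 3:
  c_3 = (0.767500 + 1.050000)/2 = 0.908750
  f(c_3) = f(0.908750) = -0.211094
  f(a) × f(c) < 0, new interval: [0.767500, 0.908750]
Iteration 4:
  c_4 = (0.767500 + 0.908750)/2 = 0.838125
  f(c_4) = f(0.838125) = -0.033596
  f(a) × f(c) < 0, new interval: [0.767500, 0.838125]
Iteration 5:
  c_5 = (0.767500 + 0.838125)/2 = 0.802813
  f(c_5) = f(0.802813) = 0.050178
  f(a) × f(c) ≥ 0, new interval: [0.802813, 0.838125]
Iteration 6:
  c_6 = (0.802813 + 0.838125)/2 = 0.820469
  f(c_6) = f(0.820469) = 0.008709
  f(a) × f(c) ≥ 0, new interval: [0.820469, 0.838125]

After 6 iteration(s), the approximation is c_6 = 0.820469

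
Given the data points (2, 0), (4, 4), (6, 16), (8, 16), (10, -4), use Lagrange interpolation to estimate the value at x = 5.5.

Lagrange interpolation formula:
P(x) = Σ yᵢ × Lᵢ(x)
where Lᵢ(x) = Π_{j≠i} (x - xⱼ)/(xᵢ - xⱼ)

L_0(5.5) = (5.5 - 4)/(2 - 4) × (5.5 - 6)/(2 - 6) × (5.5 - 8)/(2 - 8) × (5.5 - 10)/(2 - 10) = -0.021973
L_1(5.5) = (5.5 - 2)/(4 - 2) × (5.5 - 6)/(4 - 6) × (5.5 - 8)/(4 - 8) × (5.5 - 10)/(4 - 10) = 0.205078
L_2(5.5) = (5.5 - 2)/(6 - 2) × (5.5 - 4)/(6 - 4) × (5.5 - 8)/(6 - 8) × (5.5 - 10)/(6 - 10) = 0.922852
L_3(5.5) = (5.5 - 2)/(8 - 2) × (5.5 - 4)/(8 - 4) × (5.5 - 6)/(8 - 6) × (5.5 - 10)/(8 - 10) = -0.123047
L_4(5.5) = (5.5 - 2)/(10 - 2) × (5.5 - 4)/(10 - 4) × (5.5 - 6)/(10 - 6) × (5.5 - 8)/(10 - 8) = 0.017090

P(5.5) = 0×L_0(5.5) + 4×L_1(5.5) + 16×L_2(5.5) + 16×L_3(5.5) + (-4)×L_4(5.5)
P(5.5) = 13.548828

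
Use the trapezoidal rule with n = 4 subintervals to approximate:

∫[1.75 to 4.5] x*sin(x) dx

f(x) = x*sin(x)
a = 1.75, b = 4.5, n = 4
h = (b - a)/n = 0.687500

Trapezoidal rule: (h/2)[f(x₀) + 2f(x₁) + 2f(x₂) + ... + f(xₙ)]

x_0 = 1.7500, f(x_0) = 1.721975, coefficient = 1
x_1 = 2.4375, f(x_1) = 1.577897, coefficient = 2
x_2 = 3.1250, f(x_2) = 0.051850, coefficient = 2
x_3 = 3.8125, f(x_3) = -2.370220, coefficient = 2
x_4 = 4.5000, f(x_4) = -4.398886, coefficient = 1

I ≈ (0.687500/2) × -4.157855 = -1.429263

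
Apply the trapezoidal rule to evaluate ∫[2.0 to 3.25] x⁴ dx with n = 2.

f(x) = x⁴
a = 2.0, b = 3.25, n = 2
h = (b - a)/n = 0.625000

Trapezoidal rule: (h/2)[f(x₀) + 2f(x₁) + 2f(x₂) + ... + f(xₙ)]

x_0 = 2.0000, f(x_0) = 16.000000, coefficient = 1
x_1 = 2.6250, f(x_1) = 47.480713, coefficient = 2
x_2 = 3.2500, f(x_2) = 111.566406, coefficient = 1

I ≈ (0.625000/2) × 222.527832 = 69.539948
Exact value: 66.118164
Error: 3.421783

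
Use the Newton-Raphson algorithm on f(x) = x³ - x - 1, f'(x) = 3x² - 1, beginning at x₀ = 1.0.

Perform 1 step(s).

f(x) = x³ - x - 1
f'(x) = 3x² - 1
x₀ = 1.0

Newton-Raphson formula: x_{n+1} = x_n - f(x_n)/f'(x_n)

Iteration 1:
  f(1.000000) = -1.000000
  f'(1.000000) = 2.000000
  x_1 = 1.000000 - (-1.000000)/2.000000 = 1.500000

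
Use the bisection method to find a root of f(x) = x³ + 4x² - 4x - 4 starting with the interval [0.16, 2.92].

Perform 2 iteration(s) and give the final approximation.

f(x) = x³ + 4x² - 4x - 4
Initial interval: [0.16, 2.92]

Iteration 1:
  c_1 = (0.160000 + 2.920000)/2 = 1.540000
  f(c_1) = f(1.540000) = 2.978664
  f(a) × f(c) < 0, new interval: [0.160000, 1.540000]
Iteration 2:
  c_2 = (0.160000 + 1.540000)/2 = 0.850000
  f(c_2) = f(0.850000) = -3.895875
  f(a) × f(c) ≥ 0, new interval: [0.850000, 1.540000]

After 2 iteration(s), the approximation is c_2 = 0.850000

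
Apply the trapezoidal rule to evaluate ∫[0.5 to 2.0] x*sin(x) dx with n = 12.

f(x) = x*sin(x)
a = 0.5, b = 2.0, n = 12
h = (b - a)/n = 0.125000

Trapezoidal rule: (h/2)[f(x₀) + 2f(x₁) + 2f(x₂) + ... + f(xₙ)]

x_0 = 0.5000, f(x_0) = 0.239713, coefficient = 1
x_1 = 0.6250, f(x_1) = 0.365686, coefficient = 2
x_2 = 0.7500, f(x_2) = 0.511229, coefficient = 2
x_3 = 0.8750, f(x_3) = 0.671601, coefficient = 2
x_4 = 1.0000, f(x_4) = 0.841471, coefficient = 2
x_5 = 1.1250, f(x_5) = 1.015051, coefficient = 2
x_6 = 1.2500, f(x_6) = 1.186231, coefficient = 2
x_7 = 1.3750, f(x_7) = 1.348728, coefficient = 2
x_8 = 1.5000, f(x_8) = 1.496242, coefficient = 2
x_9 = 1.6250, f(x_9) = 1.622613, coefficient = 2
x_10 = 1.7500, f(x_10) = 1.721975, coefficient = 2
x_11 = 1.8750, f(x_11) = 1.788911, coefficient = 2
x_12 = 2.0000, f(x_12) = 1.818595, coefficient = 1

I ≈ (0.125000/2) × 27.197784 = 1.699862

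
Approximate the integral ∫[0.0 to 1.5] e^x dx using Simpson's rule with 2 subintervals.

f(x) = e^x
a = 0.0, b = 1.5, n = 2
h = (b - a)/n = 0.750000

Simpson's rule: (h/3)[f(x₀) + 4f(x₁) + 2f(x₂) + ... + f(xₙ)]

x_0 = 0.0000, f(x_0) = 1.000000, coefficient = 1
x_1 = 0.7500, f(x_1) = 2.117000, coefficient = 4
x_2 = 1.5000, f(x_2) = 4.481689, coefficient = 1

I ≈ (0.750000/3) × 13.949689 = 3.487422
Exact value: 3.481689
Error: 0.005733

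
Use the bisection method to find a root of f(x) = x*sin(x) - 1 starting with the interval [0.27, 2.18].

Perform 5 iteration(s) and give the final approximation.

f(x) = x*sin(x) - 1
Initial interval: [0.27, 2.18]

Iteration 1:
  c_1 = (0.270000 + 2.180000)/2 = 1.225000
  f(c_1) = f(1.225000) = 0.152487
  f(a) × f(c) < 0, new interval: [0.270000, 1.225000]
Iteration 2:
  c_2 = (0.270000 + 1.225000)/2 = 0.747500
  f(c_2) = f(0.747500) = -0.491844
  f(a) × f(c) ≥ 0, new interval: [0.747500, 1.225000]
Iteration 3:
  c_3 = (0.747500 + 1.225000)/2 = 0.986250
  f(c_3) = f(0.986250) = -0.177504
  f(a) × f(c) ≥ 0, new interval: [0.986250, 1.225000]
Iteration 4:
  c_4 = (0.986250 + 1.225000)/2 = 1.105625
  f(c_4) = f(1.105625) = -0.011853
  f(a) × f(c) ≥ 0, new interval: [1.105625, 1.225000]
Iteration 5:
  c_5 = (1.105625 + 1.225000)/2 = 1.165313
  f(c_5) = f(1.165313) = 0.070819
  f(a) × f(c) < 0, new interval: [1.105625, 1.165313]

After 5 iteration(s), the approximation is c_5 = 1.165313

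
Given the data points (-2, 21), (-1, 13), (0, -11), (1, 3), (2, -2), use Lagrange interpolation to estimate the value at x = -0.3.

Lagrange interpolation formula:
P(x) = Σ yᵢ × Lᵢ(x)
where Lᵢ(x) = Π_{j≠i} (x - xⱼ)/(xᵢ - xⱼ)

L_0(-0.3) = (-0.3 - (-1))/(-2 - (-1)) × (-0.3 - 0)/(-2 - 0) × (-0.3 - 1)/(-2 - 1) × (-0.3 - 2)/(-2 - 2) = -0.026162
L_1(-0.3) = (-0.3 - (-2))/(-1 - (-2)) × (-0.3 - 0)/(-1 - 0) × (-0.3 - 1)/(-1 - 1) × (-0.3 - 2)/(-1 - 2) = 0.254150
L_2(-0.3) = (-0.3 - (-2))/(0 - (-2)) × (-0.3 - (-1))/(0 - (-1)) × (-0.3 - 1)/(0 - 1) × (-0.3 - 2)/(0 - 2) = 0.889525
L_3(-0.3) = (-0.3 - (-2))/(1 - (-2)) × (-0.3 - (-1))/(1 - (-1)) × (-0.3 - 0)/(1 - 0) × (-0.3 - 2)/(1 - 2) = -0.136850
L_4(-0.3) = (-0.3 - (-2))/(2 - (-2)) × (-0.3 - (-1))/(2 - (-1)) × (-0.3 - 0)/(2 - 0) × (-0.3 - 1)/(2 - 1) = 0.019337

P(-0.3) = 21×L_0(-0.3) + 13×L_1(-0.3) + (-11)×L_2(-0.3) + 3×L_3(-0.3) + (-2)×L_4(-0.3)
P(-0.3) = -7.479462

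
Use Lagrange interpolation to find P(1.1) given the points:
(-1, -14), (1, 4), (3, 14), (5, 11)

Lagrange interpolation formula:
P(x) = Σ yᵢ × Lᵢ(x)
where Lᵢ(x) = Π_{j≠i} (x - xⱼ)/(xᵢ - xⱼ)

L_0(1.1) = (1.1 - 1)/(-1 - 1) × (1.1 - 3)/(-1 - 3) × (1.1 - 5)/(-1 - 5) = -0.015438
L_1(1.1) = (1.1 - (-1))/(1 - (-1)) × (1.1 - 3)/(1 - 3) × (1.1 - 5)/(1 - 5) = 0.972562
L_2(1.1) = (1.1 - (-1))/(3 - (-1)) × (1.1 - 1)/(3 - 1) × (1.1 - 5)/(3 - 5) = 0.051188
L_3(1.1) = (1.1 - (-1))/(5 - (-1)) × (1.1 - 1)/(5 - 1) × (1.1 - 3)/(5 - 3) = -0.008313

P(1.1) = (-14)×L_0(1.1) + 4×L_1(1.1) + 14×L_2(1.1) + 11×L_3(1.1)
P(1.1) = 4.731562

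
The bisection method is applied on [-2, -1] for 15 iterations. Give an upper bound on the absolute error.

Bisection error bound: |error| ≤ (b-a)/2^n
|error| ≤ (-1 - (-2))/2^15 = 1/2^15
|error| ≤ 0.0000305176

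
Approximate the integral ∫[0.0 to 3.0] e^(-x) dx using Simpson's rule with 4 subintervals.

f(x) = e^(-x)
a = 0.0, b = 3.0, n = 4
h = (b - a)/n = 0.750000

Simpson's rule: (h/3)[f(x₀) + 4f(x₁) + 2f(x₂) + ... + f(xₙ)]

x_0 = 0.0000, f(x_0) = 1.000000, coefficient = 1
x_1 = 0.7500, f(x_1) = 0.472367, coefficient = 4
x_2 = 1.5000, f(x_2) = 0.223130, coefficient = 2
x_3 = 2.2500, f(x_3) = 0.105399, coefficient = 4
x_4 = 3.0000, f(x_4) = 0.049787, coefficient = 1

I ≈ (0.750000/3) × 3.807110 = 0.951778
Exact value: 0.950213
Error: 0.001565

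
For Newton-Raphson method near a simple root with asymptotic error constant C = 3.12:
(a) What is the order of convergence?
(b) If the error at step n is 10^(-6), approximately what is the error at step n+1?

(a) Newton-Raphson has quadratic (order 2) convergence near simple roots.
    This means |e_{n+1}| ≈ C|e_n|².

(b) With |e_n| = 10^(-6) and C = 3.12:
    |e_{n+1}| ≈ 3.12 × (10^(-6))² = 3.12 × 10^(-12)

(a) 2 (quadratic); (b) |e_{n+1}| ≈ 3.120e-12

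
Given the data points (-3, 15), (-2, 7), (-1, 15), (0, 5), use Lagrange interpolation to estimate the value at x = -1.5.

Lagrange interpolation formula:
P(x) = Σ yᵢ × Lᵢ(x)
where Lᵢ(x) = Π_{j≠i} (x - xⱼ)/(xᵢ - xⱼ)

L_0(-1.5) = (-1.5 - (-2))/(-3 - (-2)) × (-1.5 - (-1))/(-3 - (-1)) × (-1.5 - 0)/(-3 - 0) = -0.062500
L_1(-1.5) = (-1.5 - (-3))/(-2 - (-3)) × (-1.5 - (-1))/(-2 - (-1)) × (-1.5 - 0)/(-2 - 0) = 0.562500
L_2(-1.5) = (-1.5 - (-3))/(-1 - (-3)) × (-1.5 - (-2))/(-1 - (-2)) × (-1.5 - 0)/(-1 - 0) = 0.562500
L_3(-1.5) = (-1.5 - (-3))/(0 - (-3)) × (-1.5 - (-2))/(0 - (-2)) × (-1.5 - (-1))/(0 - (-1)) = -0.062500

P(-1.5) = 15×L_0(-1.5) + 7×L_1(-1.5) + 15×L_2(-1.5) + 5×L_3(-1.5)
P(-1.5) = 11.125000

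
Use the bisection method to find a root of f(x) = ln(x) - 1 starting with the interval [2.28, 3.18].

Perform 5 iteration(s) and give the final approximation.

f(x) = ln(x) - 1
Initial interval: [2.28, 3.18]

Iteration 1:
  c_1 = (2.280000 + 3.180000)/2 = 2.730000
  f(c_1) = f(2.730000) = 0.004302
  f(a) × f(c) < 0, new interval: [2.280000, 2.730000]
Iteration 2:
  c_2 = (2.280000 + 2.730000)/2 = 2.505000
  f(c_2) = f(2.505000) = -0.081711
  f(a) × f(c) ≥ 0, new interval: [2.505000, 2.730000]
Iteration 3:
  c_3 = (2.505000 + 2.730000)/2 = 2.617500
  f(c_3) = f(2.617500) = -0.037780
  f(a) × f(c) ≥ 0, new interval: [2.617500, 2.730000]
Iteration 4:
  c_4 = (2.617500 + 2.730000)/2 = 2.673750
  f(c_4) = f(2.673750) = -0.016518
  f(a) × f(c) ≥ 0, new interval: [2.673750, 2.730000]
Iteration 5:
  c_5 = (2.673750 + 2.730000)/2 = 2.701875
  f(c_5) = f(2.701875) = -0.006054
  f(a) × f(c) ≥ 0, new interval: [2.701875, 2.730000]

After 5 iteration(s), the approximation is c_5 = 2.701875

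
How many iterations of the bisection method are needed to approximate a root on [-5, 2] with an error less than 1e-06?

We need (b-a)/2^n ≤ 1e-06
(2 - (-5))/2^n ≤ 1e-06
7/2^n ≤ 1e-06
2^n ≥ 7000000
n ≥ log₂(7000000) = 22.74
n ≥ 23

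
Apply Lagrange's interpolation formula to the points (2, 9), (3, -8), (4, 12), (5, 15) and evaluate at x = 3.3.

Lagrange interpolation formula:
P(x) = Σ yᵢ × Lᵢ(x)
where Lᵢ(x) = Π_{j≠i} (x - xⱼ)/(xᵢ - xⱼ)

L_0(3.3) = (3.3 - 3)/(2 - 3) × (3.3 - 4)/(2 - 4) × (3.3 - 5)/(2 - 5) = -0.059500
L_1(3.3) = (3.3 - 2)/(3 - 2) × (3.3 - 4)/(3 - 4) × (3.3 - 5)/(3 - 5) = 0.773500
L_2(3.3) = (3.3 - 2)/(4 - 2) × (3.3 - 3)/(4 - 3) × (3.3 - 5)/(4 - 5) = 0.331500
L_3(3.3) = (3.3 - 2)/(5 - 2) × (3.3 - 3)/(5 - 3) × (3.3 - 4)/(5 - 4) = -0.045500

P(3.3) = 9×L_0(3.3) + (-8)×L_1(3.3) + 12×L_2(3.3) + 15×L_3(3.3)
P(3.3) = -3.428000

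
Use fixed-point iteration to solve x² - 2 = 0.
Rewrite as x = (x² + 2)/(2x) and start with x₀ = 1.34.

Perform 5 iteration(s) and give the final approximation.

Equation: x² - 2 = 0
Fixed-point form: x = (x² + 2)/(2x)
x₀ = 1.34

x_1 = g(1.340000) = 1.416269
x_2 = g(1.416269) = 1.414215
x_3 = g(1.414215) = 1.414214
x_4 = g(1.414214) = 1.414214
x_5 = g(1.414214) = 1.414214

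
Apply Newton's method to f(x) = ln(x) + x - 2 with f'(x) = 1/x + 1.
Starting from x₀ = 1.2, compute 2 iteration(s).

f(x) = ln(x) + x - 2
f'(x) = 1/x + 1
x₀ = 1.2

Newton-Raphson formula: x_{n+1} = x_n - f(x_n)/f'(x_n)

Iteration 1:
  f(1.200000) = -0.617678
  f'(1.200000) = 1.833333
  x_1 = 1.200000 - (-0.617678)/1.833333 = 1.536916
Iteration 2:
  f(1.536916) = -0.033307
  f'(1.536916) = 1.650654
  x_2 = 1.536916 - (-0.033307)/1.650654 = 1.557094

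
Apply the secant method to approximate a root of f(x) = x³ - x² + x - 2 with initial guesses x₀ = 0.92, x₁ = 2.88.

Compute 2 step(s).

f(x) = x³ - x² + x - 2
x₀ = 0.92, x₁ = 2.88

Secant formula: x_{n+1} = x_n - f(x_n)(x_n - x_{n-1})/(f(x_n) - f(x_{n-1}))

Iteration 1:
  f(0.920000) = -1.147712
  f(2.880000) = 16.473472
  x_2 = 2.880000 - 16.473472×(2.880000 - 0.920000)/(16.473472 - (-1.147712))
       = 1.047660
Iteration 2:
  f(2.880000) = 16.473472
  f(1.047660) = -0.900029
  x_3 = 1.047660 - (-0.900029)×(1.047660 - 2.880000)/(-0.900029 - 16.473472)
       = 1.142584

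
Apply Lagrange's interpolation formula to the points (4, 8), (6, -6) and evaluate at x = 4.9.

Lagrange interpolation formula:
P(x) = Σ yᵢ × Lᵢ(x)
where Lᵢ(x) = Π_{j≠i} (x - xⱼ)/(xᵢ - xⱼ)

L_0(4.9) = (4.9 - 6)/(4 - 6) = 0.550000
L_1(4.9) = (4.9 - 4)/(6 - 4) = 0.450000

P(4.9) = 8×L_0(4.9) + (-6)×L_1(4.9)
P(4.9) = 1.700000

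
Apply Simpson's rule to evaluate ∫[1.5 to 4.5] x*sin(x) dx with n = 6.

f(x) = x*sin(x)
a = 1.5, b = 4.5, n = 6
h = (b - a)/n = 0.500000

Simpson's rule: (h/3)[f(x₀) + 4f(x₁) + 2f(x₂) + ... + f(xₙ)]

x_0 = 1.5000, f(x_0) = 1.496242, coefficient = 1
x_1 = 2.0000, f(x_1) = 1.818595, coefficient = 4
x_2 = 2.5000, f(x_2) = 1.496180, coefficient = 2
x_3 = 3.0000, f(x_3) = 0.423360, coefficient = 4
x_4 = 3.5000, f(x_4) = -1.227741, coefficient = 2
x_5 = 4.0000, f(x_5) = -3.027210, coefficient = 4
x_6 = 4.5000, f(x_6) = -4.398886, coefficient = 1

I ≈ (0.500000/3) × -5.506785 = -0.917798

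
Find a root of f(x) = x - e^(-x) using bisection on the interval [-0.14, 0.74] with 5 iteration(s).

f(x) = x - e^(-x)
Initial interval: [-0.14, 0.74]

Iteration 1:
  c_1 = (-0.140000 + 0.740000)/2 = 0.300000
  f(c_1) = f(0.300000) = -0.440818
  f(a) × f(c) ≥ 0, new interval: [0.300000, 0.740000]
Iteration 2:
  c_2 = (0.300000 + 0.740000)/2 = 0.520000
  f(c_2) = f(0.520000) = -0.074521
  f(a) × f(c) ≥ 0, new interval: [0.520000, 0.740000]
Iteration 3:
  c_3 = (0.520000 + 0.740000)/2 = 0.630000
  f(c_3) = f(0.630000) = 0.097408
  f(a) × f(c) < 0, new interval: [0.520000, 0.630000]
Iteration 4:
  c_4 = (0.520000 + 0.630000)/2 = 0.575000
  f(c_4) = f(0.575000) = 0.012295
  f(a) × f(c) < 0, new interval: [0.520000, 0.575000]
Iteration 5:
  c_5 = (0.520000 + 0.575000)/2 = 0.547500
  f(c_5) = f(0.547500) = -0.030894
  f(a) × f(c) ≥ 0, new interval: [0.547500, 0.575000]

After 5 iteration(s), the approximation is c_5 = 0.547500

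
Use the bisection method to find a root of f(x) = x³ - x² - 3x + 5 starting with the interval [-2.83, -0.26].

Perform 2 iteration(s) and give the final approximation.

f(x) = x³ - x² - 3x + 5
Initial interval: [-2.83, -0.26]

Iteration 1:
  c_1 = (-2.830000 + (-0.260000))/2 = -1.545000
  f(c_1) = f(-1.545000) = 3.560021
  f(a) × f(c) < 0, new interval: [-2.830000, -1.545000]
Iteration 2:
  c_2 = (-2.830000 + (-1.545000))/2 = -2.187500
  f(c_2) = f(-2.187500) = -3.690186
  f(a) × f(c) ≥ 0, new interval: [-2.187500, -1.545000]

After 2 iteration(s), the approximation is c_2 = -2.187500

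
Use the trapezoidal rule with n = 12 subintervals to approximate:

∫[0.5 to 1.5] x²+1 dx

f(x) = x²+1
a = 0.5, b = 1.5, n = 12
h = (b - a)/n = 0.083333

Trapezoidal rule: (h/2)[f(x₀) + 2f(x₁) + 2f(x₂) + ... + f(xₙ)]

x_0 = 0.5000, f(x_0) = 1.250000, coefficient = 1
x_1 = 0.5833, f(x_1) = 1.340278, coefficient = 2
x_2 = 0.6667, f(x_2) = 1.444444, coefficient = 2
x_3 = 0.7500, f(x_3) = 1.562500, coefficient = 2
x_4 = 0.8333, f(x_4) = 1.694444, coefficient = 2
x_5 = 0.9167, f(x_5) = 1.840278, coefficient = 2
x_6 = 1.0000, f(x_6) = 2.000000, coefficient = 2
x_7 = 1.0833, f(x_7) = 2.173611, coefficient = 2
x_8 = 1.1667, f(x_8) = 2.361111, coefficient = 2
x_9 = 1.2500, f(x_9) = 2.562500, coefficient = 2
x_10 = 1.3333, f(x_10) = 2.777778, coefficient = 2
x_11 = 1.4167, f(x_11) = 3.006944, coefficient = 2
x_12 = 1.5000, f(x_12) = 3.250000, coefficient = 1

I ≈ (0.083333/2) × 50.027778 = 2.084491
Exact value: 2.083333
Error: 0.001157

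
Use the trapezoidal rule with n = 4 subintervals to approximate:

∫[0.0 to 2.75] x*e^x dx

f(x) = x*e^x
a = 0.0, b = 2.75, n = 4
h = (b - a)/n = 0.687500

Trapezoidal rule: (h/2)[f(x₀) + 2f(x₁) + 2f(x₂) + ... + f(xₙ)]

x_0 = 0.0000, f(x_0) = 0.000000, coefficient = 1
x_1 = 0.6875, f(x_1) = 1.367257, coefficient = 2
x_2 = 1.3750, f(x_2) = 5.438230, coefficient = 2
x_3 = 2.0625, f(x_3) = 16.222819, coefficient = 2
x_4 = 2.7500, f(x_4) = 43.017238, coefficient = 1

I ≈ (0.687500/2) × 89.073851 = 30.619136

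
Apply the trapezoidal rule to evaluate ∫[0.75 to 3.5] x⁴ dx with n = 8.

f(x) = x⁴
a = 0.75, b = 3.5, n = 8
h = (b - a)/n = 0.343750

Trapezoidal rule: (h/2)[f(x₀) + 2f(x₁) + 2f(x₂) + ... + f(xₙ)]

x_0 = 0.7500, f(x_0) = 0.316406, coefficient = 1
x_1 = 1.0938, f(x_1) = 1.431108, coefficient = 2
x_2 = 1.4375, f(x_2) = 4.270035, coefficient = 2
x_3 = 1.7812, f(x_3) = 10.066987, coefficient = 2
x_4 = 2.1250, f(x_4) = 20.390869, coefficient = 2
x_5 = 2.4688, f(x_5) = 37.145692, coefficient = 2
x_6 = 2.8125, f(x_6) = 62.570572, coefficient = 2
x_7 = 3.1562, f(x_7) = 99.239732, coefficient = 2
x_8 = 3.5000, f(x_8) = 150.062500, coefficient = 1

I ≈ (0.343750/2) × 620.608894 = 106.667154
Exact value: 104.996289
Error: 1.670865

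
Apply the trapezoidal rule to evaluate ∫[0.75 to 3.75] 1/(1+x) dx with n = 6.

f(x) = 1/(1+x)
a = 0.75, b = 3.75, n = 6
h = (b - a)/n = 0.500000

Trapezoidal rule: (h/2)[f(x₀) + 2f(x₁) + 2f(x₂) + ... + f(xₙ)]

x_0 = 0.7500, f(x_0) = 0.571429, coefficient = 1
x_1 = 1.2500, f(x_1) = 0.444444, coefficient = 2
x_2 = 1.7500, f(x_2) = 0.363636, coefficient = 2
x_3 = 2.2500, f(x_3) = 0.307692, coefficient = 2
x_4 = 2.7500, f(x_4) = 0.266667, coefficient = 2
x_5 = 3.2500, f(x_5) = 0.235294, coefficient = 2
x_6 = 3.7500, f(x_6) = 0.210526, coefficient = 1

I ≈ (0.500000/2) × 4.017423 = 1.004356
Exact value: 0.998529
Error: 0.005827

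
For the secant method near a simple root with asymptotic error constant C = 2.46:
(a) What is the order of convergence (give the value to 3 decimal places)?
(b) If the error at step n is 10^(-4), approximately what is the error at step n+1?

(a) Secant method has superlinear convergence with order φ = (1+√5)/2 ≈ 1.618.
    This means |e_{n+1}| ≈ C|e_n|^1.618.

(b) With |e_n| = 10^(-4) and C = 2.46:
    |e_{n+1}| ≈ 2.46 × (10^(-4))^1.618 = 2.46 × 10^(-6.47)

(a) ≈ 1.618 (golden ratio); (b) |e_{n+1}| ≈ 8.295e-07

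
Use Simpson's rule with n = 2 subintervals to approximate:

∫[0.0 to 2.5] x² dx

f(x) = x²
a = 0.0, b = 2.5, n = 2
h = (b - a)/n = 1.250000

Simpson's rule: (h/3)[f(x₀) + 4f(x₁) + 2f(x₂) + ... + f(xₙ)]

x_0 = 0.0000, f(x_0) = 0.000000, coefficient = 1
x_1 = 1.2500, f(x_1) = 1.562500, coefficient = 4
x_2 = 2.5000, f(x_2) = 6.250000, coefficient = 1

I ≈ (1.250000/3) × 12.500000 = 5.208333
Exact value: 5.208333
Error: 0.000000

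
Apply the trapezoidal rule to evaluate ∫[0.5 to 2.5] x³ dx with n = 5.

f(x) = x³
a = 0.5, b = 2.5, n = 5
h = (b - a)/n = 0.400000

Trapezoidal rule: (h/2)[f(x₀) + 2f(x₁) + 2f(x₂) + ... + f(xₙ)]

x_0 = 0.5000, f(x_0) = 0.125000, coefficient = 1
x_1 = 0.9000, f(x_1) = 0.729000, coefficient = 2
x_2 = 1.3000, f(x_2) = 2.197000, coefficient = 2
x_3 = 1.7000, f(x_3) = 4.913000, coefficient = 2
x_4 = 2.1000, f(x_4) = 9.261000, coefficient = 2
x_5 = 2.5000, f(x_5) = 15.625000, coefficient = 1

I ≈ (0.400000/2) × 49.950000 = 9.990000
Exact value: 9.750000
Error: 0.240000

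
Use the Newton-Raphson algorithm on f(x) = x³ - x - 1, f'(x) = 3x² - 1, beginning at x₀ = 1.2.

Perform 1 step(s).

f(x) = x³ - x - 1
f'(x) = 3x² - 1
x₀ = 1.2

Newton-Raphson formula: x_{n+1} = x_n - f(x_n)/f'(x_n)

Iteration 1:
  f(1.200000) = -0.472000
  f'(1.200000) = 3.320000
  x_1 = 1.200000 - (-0.472000)/3.320000 = 1.342169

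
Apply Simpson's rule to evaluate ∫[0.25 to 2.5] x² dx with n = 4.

f(x) = x²
a = 0.25, b = 2.5, n = 4
h = (b - a)/n = 0.562500

Simpson's rule: (h/3)[f(x₀) + 4f(x₁) + 2f(x₂) + ... + f(xₙ)]

x_0 = 0.2500, f(x_0) = 0.062500, coefficient = 1
x_1 = 0.8125, f(x_1) = 0.660156, coefficient = 4
x_2 = 1.3750, f(x_2) = 1.890625, coefficient = 2
x_3 = 1.9375, f(x_3) = 3.753906, coefficient = 4
x_4 = 2.5000, f(x_4) = 6.250000, coefficient = 1

I ≈ (0.562500/3) × 27.750000 = 5.203125
Exact value: 5.203125
Error: 0.000000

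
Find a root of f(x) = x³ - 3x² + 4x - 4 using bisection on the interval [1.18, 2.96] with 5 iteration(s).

f(x) = x³ - 3x² + 4x - 4
Initial interval: [1.18, 2.96]

Iteration 1:
  c_1 = (1.180000 + 2.960000)/2 = 2.070000
  f(c_1) = f(2.070000) = 0.295043
  f(a) × f(c) < 0, new interval: [1.180000, 2.070000]
Iteration 2:
  c_2 = (1.180000 + 2.070000)/2 = 1.625000
  f(c_2) = f(1.625000) = -1.130859
  f(a) × f(c) ≥ 0, new interval: [1.625000, 2.070000]
Iteration 3:
  c_3 = (1.625000 + 2.070000)/2 = 1.847500
  f(c_3) = f(1.847500) = -0.543778
  f(a) × f(c) ≥ 0, new interval: [1.847500, 2.070000]
Iteration 4:
  c_4 = (1.847500 + 2.070000)/2 = 1.958750
  f(c_4) = f(1.958750) = -0.159966
  f(a) × f(c) ≥ 0, new interval: [1.958750, 2.070000]
Iteration 5:
  c_5 = (1.958750 + 2.070000)/2 = 2.014375
  f(c_5) = f(2.014375) = 0.058123
  f(a) × f(c) < 0, new interval: [1.958750, 2.014375]

After 5 iteration(s), the approximation is c_5 = 2.014375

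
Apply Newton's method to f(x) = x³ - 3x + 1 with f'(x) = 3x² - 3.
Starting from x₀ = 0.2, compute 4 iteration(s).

f(x) = x³ - 3x + 1
f'(x) = 3x² - 3
x₀ = 0.2

Newton-Raphson formula: x_{n+1} = x_n - f(x_n)/f'(x_n)

Iteration 1:
  f(0.200000) = 0.408000
  f'(0.200000) = -2.880000
  x_1 = 0.200000 - 0.408000/(-2.880000) = 0.341667
Iteration 2:
  f(0.341667) = 0.014885
  f'(0.341667) = -2.649792
  x_2 = 0.341667 - 0.014885/(-2.649792) = 0.347284
Iteration 3:
  f(0.347284) = 0.000033
  f'(0.347284) = -2.638181
  x_3 = 0.347284 - 0.000033/(-2.638181) = 0.347296
Iteration 4:
  f(0.347296) = 0.000000
  f'(0.347296) = -2.638156
  x_4 = 0.347296 - 0.000000/(-2.638156) = 0.347296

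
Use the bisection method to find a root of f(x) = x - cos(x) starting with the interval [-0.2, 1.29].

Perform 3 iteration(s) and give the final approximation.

f(x) = x - cos(x)
Initial interval: [-0.2, 1.29]

Iteration 1:
  c_1 = (-0.200000 + 1.290000)/2 = 0.545000
  f(c_1) = f(0.545000) = -0.310127
  f(a) × f(c) ≥ 0, new interval: [0.545000, 1.290000]
Iteration 2:
  c_2 = (0.545000 + 1.290000)/2 = 0.917500
  f(c_2) = f(0.917500) = 0.309693
  f(a) × f(c) < 0, new interval: [0.545000, 0.917500]
Iteration 3:
  c_3 = (0.545000 + 0.917500)/2 = 0.731250
  f(c_3) = f(0.731250) = -0.013090
  f(a) × f(c) ≥ 0, new interval: [0.731250, 0.917500]

After 3 iteration(s), the approximation is c_3 = 0.731250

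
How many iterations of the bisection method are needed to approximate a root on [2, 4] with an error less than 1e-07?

We need (b-a)/2^n ≤ 1e-07
(4 - 2)/2^n ≤ 1e-07
2/2^n ≤ 1e-07
2^n ≥ 20000000
n ≥ log₂(20000000) = 24.25
n ≥ 25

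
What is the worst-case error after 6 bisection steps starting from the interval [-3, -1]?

Bisection error bound: |error| ≤ (b-a)/2^n
|error| ≤ (-1 - (-3))/2^6 = 2/2^6
|error| ≤ 0.0312500000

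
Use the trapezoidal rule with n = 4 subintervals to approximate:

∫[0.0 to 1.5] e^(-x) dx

f(x) = e^(-x)
a = 0.0, b = 1.5, n = 4
h = (b - a)/n = 0.375000

Trapezoidal rule: (h/2)[f(x₀) + 2f(x₁) + 2f(x₂) + ... + f(xₙ)]

x_0 = 0.0000, f(x_0) = 1.000000, coefficient = 1
x_1 = 0.3750, f(x_1) = 0.687289, coefficient = 2
x_2 = 0.7500, f(x_2) = 0.472367, coefficient = 2
x_3 = 1.1250, f(x_3) = 0.324652, coefficient = 2
x_4 = 1.5000, f(x_4) = 0.223130, coefficient = 1

I ≈ (0.375000/2) × 4.191747 = 0.785953
Exact value: 0.776870
Error: 0.009083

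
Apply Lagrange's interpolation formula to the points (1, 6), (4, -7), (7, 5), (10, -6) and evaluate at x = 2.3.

Lagrange interpolation formula:
P(x) = Σ yᵢ × Lᵢ(x)
where Lᵢ(x) = Π_{j≠i} (x - xⱼ)/(xᵢ - xⱼ)

L_0(2.3) = (2.3 - 4)/(1 - 4) × (2.3 - 7)/(1 - 7) × (2.3 - 10)/(1 - 10) = 0.379772
L_1(2.3) = (2.3 - 1)/(4 - 1) × (2.3 - 7)/(4 - 7) × (2.3 - 10)/(4 - 10) = 0.871241
L_2(2.3) = (2.3 - 1)/(7 - 1) × (2.3 - 4)/(7 - 4) × (2.3 - 10)/(7 - 10) = -0.315130
L_3(2.3) = (2.3 - 1)/(10 - 1) × (2.3 - 4)/(10 - 4) × (2.3 - 7)/(10 - 7) = 0.064117

P(2.3) = 6×L_0(2.3) + (-7)×L_1(2.3) + 5×L_2(2.3) + (-6)×L_3(2.3)
P(2.3) = -5.780407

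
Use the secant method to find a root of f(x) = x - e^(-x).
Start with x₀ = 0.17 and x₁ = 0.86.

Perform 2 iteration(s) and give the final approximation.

f(x) = x - e^(-x)
x₀ = 0.17, x₁ = 0.86

Secant formula: x_{n+1} = x_n - f(x_n)(x_n - x_{n-1})/(f(x_n) - f(x_{n-1}))

Iteration 1:
  f(0.170000) = -0.673665
  f(0.860000) = 0.436838
  x_2 = 0.860000 - 0.436838×(0.860000 - 0.170000)/(0.436838 - (-0.673665))
       = 0.588575
Iteration 2:
  f(0.860000) = 0.436838
  f(0.588575) = 0.033457
  x_3 = 0.588575 - 0.033457×(0.588575 - 0.860000)/(0.033457 - 0.436838)
       = 0.566062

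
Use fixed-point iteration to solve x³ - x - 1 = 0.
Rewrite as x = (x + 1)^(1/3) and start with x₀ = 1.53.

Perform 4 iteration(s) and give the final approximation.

Equation: x³ - x - 1 = 0
Fixed-point form: x = (x + 1)^(1/3)
x₀ = 1.53

x_1 = g(1.530000) = 1.362616
x_2 = g(1.362616) = 1.331878
x_3 = g(1.331878) = 1.326077
x_4 = g(1.326077) = 1.324976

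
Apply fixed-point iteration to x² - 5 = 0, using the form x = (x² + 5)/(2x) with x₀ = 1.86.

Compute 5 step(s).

Equation: x² - 5 = 0
Fixed-point form: x = (x² + 5)/(2x)
x₀ = 1.86

x_1 = g(1.860000) = 2.274086
x_2 = g(2.274086) = 2.236386
x_3 = g(2.236386) = 2.236068
x_4 = g(2.236068) = 2.236068
x_5 = g(2.236068) = 2.236068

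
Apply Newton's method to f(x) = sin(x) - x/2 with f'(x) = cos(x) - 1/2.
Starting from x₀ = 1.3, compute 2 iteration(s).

f(x) = sin(x) - x/2
f'(x) = cos(x) - 1/2
x₀ = 1.3

Newton-Raphson formula: x_{n+1} = x_n - f(x_n)/f'(x_n)

Iteration 1:
  f(1.300000) = 0.313558
  f'(1.300000) = -0.232501
  x_1 = 1.300000 - 0.313558/(-0.232501) = 2.648631
Iteration 2:
  f(2.648631) = -0.851078
  f'(2.648631) = -1.380935
  x_2 = 2.648631 - (-0.851078)/(-1.380935) = 2.032325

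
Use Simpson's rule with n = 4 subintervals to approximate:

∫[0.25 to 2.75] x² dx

f(x) = x²
a = 0.25, b = 2.75, n = 4
h = (b - a)/n = 0.625000

Simpson's rule: (h/3)[f(x₀) + 4f(x₁) + 2f(x₂) + ... + f(xₙ)]

x_0 = 0.2500, f(x_0) = 0.062500, coefficient = 1
x_1 = 0.8750, f(x_1) = 0.765625, coefficient = 4
x_2 = 1.5000, f(x_2) = 2.250000, coefficient = 2
x_3 = 2.1250, f(x_3) = 4.515625, coefficient = 4
x_4 = 2.7500, f(x_4) = 7.562500, coefficient = 1

I ≈ (0.625000/3) × 33.250000 = 6.927083
Exact value: 6.927083
Error: 0.000000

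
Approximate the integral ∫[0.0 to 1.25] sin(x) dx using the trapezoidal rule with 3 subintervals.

f(x) = sin(x)
a = 0.0, b = 1.25, n = 3
h = (b - a)/n = 0.416667

Trapezoidal rule: (h/2)[f(x₀) + 2f(x₁) + 2f(x₂) + ... + f(xₙ)]

x_0 = 0.0000, f(x_0) = 0.000000, coefficient = 1
x_1 = 0.4167, f(x_1) = 0.404715, coefficient = 2
x_2 = 0.8333, f(x_2) = 0.740177, coefficient = 2
x_3 = 1.2500, f(x_3) = 0.948985, coefficient = 1

I ≈ (0.416667/2) × 3.238767 = 0.674743
Exact value: 0.684678
Error: 0.009934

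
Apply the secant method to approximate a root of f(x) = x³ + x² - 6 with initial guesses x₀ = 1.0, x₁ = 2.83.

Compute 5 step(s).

f(x) = x³ + x² - 6
x₀ = 1.0, x₁ = 2.83

Secant formula: x_{n+1} = x_n - f(x_n)(x_n - x_{n-1})/(f(x_n) - f(x_{n-1}))

Iteration 1:
  f(1.000000) = -4.000000
  f(2.830000) = 24.674087
  x_2 = 2.830000 - 24.674087×(2.830000 - 1.000000)/(24.674087 - (-4.000000))
       = 1.255283
Iteration 2:
  f(2.830000) = 24.674087
  f(1.255283) = -2.446272
  x_3 = 1.255283 - (-2.446272)×(1.255283 - 2.830000)/(-2.446272 - 24.674087)
       = 1.397323
Iteration 3:
  f(1.255283) = -2.446272
  f(1.397323) = -1.319198
  x_4 = 1.397323 - (-1.319198)×(1.397323 - 1.255283)/(-1.319198 - (-2.446272))
       = 1.563576
Iteration 4:
  f(1.397323) = -1.319198
  f(1.563576) = 0.267353
  x_5 = 1.563576 - 0.267353×(1.563576 - 1.397323)/(0.267353 - (-1.319198))
       = 1.535560
Iteration 5:
  f(1.563576) = 0.267353
  f(1.535560) = -0.021287
  x_6 = 1.535560 - (-0.021287)×(1.535560 - 1.563576)/(-0.021287 - 0.267353)
       = 1.537626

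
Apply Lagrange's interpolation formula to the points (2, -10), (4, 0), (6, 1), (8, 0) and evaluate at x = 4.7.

Lagrange interpolation formula:
P(x) = Σ yᵢ × Lᵢ(x)
where Lᵢ(x) = Π_{j≠i} (x - xⱼ)/(xᵢ - xⱼ)

L_0(4.7) = (4.7 - 4)/(2 - 4) × (4.7 - 6)/(2 - 6) × (4.7 - 8)/(2 - 8) = -0.062563
L_1(4.7) = (4.7 - 2)/(4 - 2) × (4.7 - 6)/(4 - 6) × (4.7 - 8)/(4 - 8) = 0.723937
L_2(4.7) = (4.7 - 2)/(6 - 2) × (4.7 - 4)/(6 - 4) × (4.7 - 8)/(6 - 8) = 0.389813
L_3(4.7) = (4.7 - 2)/(8 - 2) × (4.7 - 4)/(8 - 4) × (4.7 - 6)/(8 - 6) = -0.051188

P(4.7) = (-10)×L_0(4.7) + 0×L_1(4.7) + 1×L_2(4.7) + 0×L_3(4.7)
P(4.7) = 1.015438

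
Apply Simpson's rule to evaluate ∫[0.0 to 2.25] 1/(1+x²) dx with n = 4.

f(x) = 1/(1+x²)
a = 0.0, b = 2.25, n = 4
h = (b - a)/n = 0.562500

Simpson's rule: (h/3)[f(x₀) + 4f(x₁) + 2f(x₂) + ... + f(xₙ)]

x_0 = 0.0000, f(x_0) = 1.000000, coefficient = 1
x_1 = 0.5625, f(x_1) = 0.759644, coefficient = 4
x_2 = 1.1250, f(x_2) = 0.441379, coefficient = 2
x_3 = 1.6875, f(x_3) = 0.259898, coefficient = 4
x_4 = 2.2500, f(x_4) = 0.164948, coefficient = 1

I ≈ (0.562500/3) × 6.125877 = 1.148602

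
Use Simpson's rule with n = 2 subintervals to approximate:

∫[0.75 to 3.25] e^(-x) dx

f(x) = e^(-x)
a = 0.75, b = 3.25, n = 2
h = (b - a)/n = 1.250000

Simpson's rule: (h/3)[f(x₀) + 4f(x₁) + 2f(x₂) + ... + f(xₙ)]

x_0 = 0.7500, f(x_0) = 0.472367, coefficient = 1
x_1 = 2.0000, f(x_1) = 0.135335, coefficient = 4
x_2 = 3.2500, f(x_2) = 0.038774, coefficient = 1

I ≈ (1.250000/3) × 1.052482 = 0.438534
Exact value: 0.433592
Error: 0.004942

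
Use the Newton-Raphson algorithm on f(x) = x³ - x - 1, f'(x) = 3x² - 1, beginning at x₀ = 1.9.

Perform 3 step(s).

f(x) = x³ - x - 1
f'(x) = 3x² - 1
x₀ = 1.9

Newton-Raphson formula: x_{n+1} = x_n - f(x_n)/f'(x_n)

Iteration 1:
  f(1.900000) = 3.959000
  f'(1.900000) = 9.830000
  x_1 = 1.900000 - 3.959000/9.830000 = 1.497253
Iteration 2:
  f(1.497253) = 0.859240
  f'(1.497253) = 5.725302
  x_2 = 1.497253 - 0.859240/5.725302 = 1.347176
Iteration 3:
  f(1.347176) = 0.097789
  f'(1.347176) = 4.444646
  x_3 = 1.347176 - 0.097789/4.444646 = 1.325174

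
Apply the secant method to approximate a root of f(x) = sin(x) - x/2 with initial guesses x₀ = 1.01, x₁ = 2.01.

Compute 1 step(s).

f(x) = sin(x) - x/2
x₀ = 1.01, x₁ = 2.01

Secant formula: x_{n+1} = x_n - f(x_n)(x_n - x_{n-1})/(f(x_n) - f(x_{n-1}))

Iteration 1:
  f(1.010000) = 0.341832
  f(2.010000) = -0.099909
  x_2 = 2.010000 - (-0.099909)×(2.010000 - 1.010000)/(-0.099909 - 0.341832)
       = 1.783828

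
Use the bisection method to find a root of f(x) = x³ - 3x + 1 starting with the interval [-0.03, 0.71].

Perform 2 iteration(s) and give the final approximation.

f(x) = x³ - 3x + 1
Initial interval: [-0.03, 0.71]

Iteration 1:
  c_1 = (-0.030000 + 0.710000)/2 = 0.340000
  f(c_1) = f(0.340000) = 0.019304
  f(a) × f(c) ≥ 0, new interval: [0.340000, 0.710000]
Iteration 2:
  c_2 = (0.340000 + 0.710000)/2 = 0.525000
  f(c_2) = f(0.525000) = -0.430297
  f(a) × f(c) < 0, new interval: [0.340000, 0.525000]

After 2 iteration(s), the approximation is c_2 = 0.525000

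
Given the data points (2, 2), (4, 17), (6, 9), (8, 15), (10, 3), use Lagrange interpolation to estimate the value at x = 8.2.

Lagrange interpolation formula:
P(x) = Σ yᵢ × Lᵢ(x)
where Lᵢ(x) = Π_{j≠i} (x - xⱼ)/(xᵢ - xⱼ)

L_0(8.2) = (8.2 - 4)/(2 - 4) × (8.2 - 6)/(2 - 6) × (8.2 - 8)/(2 - 8) × (8.2 - 10)/(2 - 10) = -0.008662
L_1(8.2) = (8.2 - 2)/(4 - 2) × (8.2 - 6)/(4 - 6) × (8.2 - 8)/(4 - 8) × (8.2 - 10)/(4 - 10) = 0.051150
L_2(8.2) = (8.2 - 2)/(6 - 2) × (8.2 - 4)/(6 - 4) × (8.2 - 8)/(6 - 8) × (8.2 - 10)/(6 - 10) = -0.146475
L_3(8.2) = (8.2 - 2)/(8 - 2) × (8.2 - 4)/(8 - 4) × (8.2 - 6)/(8 - 6) × (8.2 - 10)/(8 - 10) = 1.074150
L_4(8.2) = (8.2 - 2)/(10 - 2) × (8.2 - 4)/(10 - 4) × (8.2 - 6)/(10 - 6) × (8.2 - 8)/(10 - 8) = 0.029837

P(8.2) = 2×L_0(8.2) + 17×L_1(8.2) + 9×L_2(8.2) + 15×L_3(8.2) + 3×L_4(8.2)
P(8.2) = 15.735712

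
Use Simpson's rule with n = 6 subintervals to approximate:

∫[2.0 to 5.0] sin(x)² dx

f(x) = sin(x)²
a = 2.0, b = 5.0, n = 6
h = (b - a)/n = 0.500000

Simpson's rule: (h/3)[f(x₀) + 4f(x₁) + 2f(x₂) + ... + f(xₙ)]

x_0 = 2.0000, f(x_0) = 0.826822, coefficient = 1
x_1 = 2.5000, f(x_1) = 0.358169, coefficient = 4
x_2 = 3.0000, f(x_2) = 0.019915, coefficient = 2
x_3 = 3.5000, f(x_3) = 0.123049, coefficient = 4
x_4 = 4.0000, f(x_4) = 0.572750, coefficient = 2
x_5 = 4.5000, f(x_5) = 0.955565, coefficient = 4
x_6 = 5.0000, f(x_6) = 0.919536, coefficient = 1

I ≈ (0.500000/3) × 8.678819 = 1.446470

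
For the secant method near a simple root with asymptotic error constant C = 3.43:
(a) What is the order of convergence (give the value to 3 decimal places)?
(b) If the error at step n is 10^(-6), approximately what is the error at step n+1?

(a) Secant method has superlinear convergence with order φ = (1+√5)/2 ≈ 1.618.
    This means |e_{n+1}| ≈ C|e_n|^1.618.

(b) With |e_n| = 10^(-6) and C = 3.43:
    |e_{n+1}| ≈ 3.43 × (10^(-6))^1.618 = 3.43 × 10^(-9.71)

(a) ≈ 1.618 (golden ratio); (b) |e_{n+1}| ≈ 6.716e-10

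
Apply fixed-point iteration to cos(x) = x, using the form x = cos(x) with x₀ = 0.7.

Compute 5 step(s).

Equation: cos(x) = x
Fixed-point form: x = cos(x)
x₀ = 0.7

x_1 = g(0.700000) = 0.764842
x_2 = g(0.764842) = 0.721492
x_3 = g(0.721492) = 0.750821
x_4 = g(0.750821) = 0.731129
x_5 = g(0.731129) = 0.744421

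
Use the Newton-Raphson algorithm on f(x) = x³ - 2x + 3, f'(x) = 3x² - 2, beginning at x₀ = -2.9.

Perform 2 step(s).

f(x) = x³ - 2x + 3
f'(x) = 3x² - 2
x₀ = -2.9

Newton-Raphson formula: x_{n+1} = x_n - f(x_n)/f'(x_n)

Iteration 1:
  f(-2.900000) = -15.589000
  f'(-2.900000) = 23.230000
  x_1 = -2.900000 - (-15.589000)/23.230000 = -2.228928
Iteration 2:
  f(-2.228928) = -3.615727
  f'(-2.228928) = 12.904362
  x_2 = -2.228928 - (-3.615727)/12.904362 = -1.948734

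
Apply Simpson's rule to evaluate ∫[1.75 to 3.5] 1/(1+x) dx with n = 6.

f(x) = 1/(1+x)
a = 1.75, b = 3.5, n = 6
h = (b - a)/n = 0.291667

Simpson's rule: (h/3)[f(x₀) + 4f(x₁) + 2f(x₂) + ... + f(xₙ)]

x_0 = 1.7500, f(x_0) = 0.363636, coefficient = 1
x_1 = 2.0417, f(x_1) = 0.328767, coefficient = 4
x_2 = 2.3333, f(x_2) = 0.300000, coefficient = 2
x_3 = 2.6250, f(x_3) = 0.275862, coefficient = 4
x_4 = 2.9167, f(x_4) = 0.255319, coefficient = 2
x_5 = 3.2083, f(x_5) = 0.237624, coefficient = 4
x_6 = 3.5000, f(x_6) = 0.222222, coefficient = 1

I ≈ (0.291667/3) × 5.065509 = 0.492480
Exact value: 0.492476
Error: 0.000004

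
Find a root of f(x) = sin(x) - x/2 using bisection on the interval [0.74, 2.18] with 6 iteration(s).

f(x) = sin(x) - x/2
Initial interval: [0.74, 2.18]

Iteration 1:
  c_1 = (0.740000 + 2.180000)/2 = 1.460000
  f(c_1) = f(1.460000) = 0.263868
  f(a) × f(c) ≥ 0, new interval: [1.460000, 2.180000]
Iteration 2:
  c_2 = (1.460000 + 2.180000)/2 = 1.820000
  f(c_2) = f(1.820000) = 0.059109
  f(a) × f(c) ≥ 0, new interval: [1.820000, 2.180000]
Iteration 3:
  c_3 = (1.820000 + 2.180000)/2 = 2.000000
  f(c_3) = f(2.000000) = -0.090703
  f(a) × f(c) < 0, new interval: [1.820000, 2.000000]
Iteration 4:
  c_4 = (1.820000 + 2.000000)/2 = 1.910000
  f(c_4) = f(1.910000) = -0.011980
  f(a) × f(c) < 0, new interval: [1.820000, 1.910000]
Iteration 5:
  c_5 = (1.820000 + 1.910000)/2 = 1.865000
  f(c_5) = f(1.865000) = 0.024533
  f(a) × f(c) ≥ 0, new interval: [1.865000, 1.910000]
Iteration 6:
  c_6 = (1.865000 + 1.910000)/2 = 1.887500
  f(c_6) = f(1.887500) = 0.006517
  f(a) × f(c) ≥ 0, new interval: [1.887500, 1.910000]

After 6 iteration(s), the approximation is c_6 = 1.887500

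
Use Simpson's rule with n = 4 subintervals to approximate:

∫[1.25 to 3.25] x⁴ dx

f(x) = x⁴
a = 1.25, b = 3.25, n = 4
h = (b - a)/n = 0.500000

Simpson's rule: (h/3)[f(x₀) + 4f(x₁) + 2f(x₂) + ... + f(xₙ)]

x_0 = 1.2500, f(x_0) = 2.441406, coefficient = 1
x_1 = 1.7500, f(x_1) = 9.378906, coefficient = 4
x_2 = 2.2500, f(x_2) = 25.628906, coefficient = 2
x_3 = 2.7500, f(x_3) = 57.191406, coefficient = 4
x_4 = 3.2500, f(x_4) = 111.566406, coefficient = 1

I ≈ (0.500000/3) × 431.546875 = 71.924479
Exact value: 71.907813
Error: 0.016667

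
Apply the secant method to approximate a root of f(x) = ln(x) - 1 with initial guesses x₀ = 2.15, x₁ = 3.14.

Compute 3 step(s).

f(x) = ln(x) - 1
x₀ = 2.15, x₁ = 3.14

Secant formula: x_{n+1} = x_n - f(x_n)(x_n - x_{n-1})/(f(x_n) - f(x_{n-1}))

Iteration 1:
  f(2.150000) = -0.234532
  f(3.140000) = 0.144223
  x_2 = 3.140000 - 0.144223×(3.140000 - 2.150000)/(0.144223 - (-0.234532))
       = 2.763027
Iteration 2:
  f(3.140000) = 0.144223
  f(2.763027) = 0.016327
  x_3 = 2.763027 - 0.016327×(2.763027 - 3.140000)/(0.016327 - 0.144223)
       = 2.714904
Iteration 3:
  f(2.763027) = 0.016327
  f(2.714904) = -0.001243
  x_4 = 2.714904 - (-0.001243)×(2.714904 - 2.763027)/(-0.001243 - 0.016327)
       = 2.718310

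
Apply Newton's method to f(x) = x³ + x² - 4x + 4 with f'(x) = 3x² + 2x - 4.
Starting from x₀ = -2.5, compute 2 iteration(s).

f(x) = x³ + x² - 4x + 4
f'(x) = 3x² + 2x - 4
x₀ = -2.5

Newton-Raphson formula: x_{n+1} = x_n - f(x_n)/f'(x_n)

Iteration 1:
  f(-2.500000) = 4.625000
  f'(-2.500000) = 9.750000
  x_1 = -2.500000 - 4.625000/9.750000 = -2.974359
Iteration 2:
  f(-2.974359) = -1.569345
  f'(-2.974359) = 16.591716
  x_2 = -2.974359 - (-1.569345)/16.591716 = -2.879773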